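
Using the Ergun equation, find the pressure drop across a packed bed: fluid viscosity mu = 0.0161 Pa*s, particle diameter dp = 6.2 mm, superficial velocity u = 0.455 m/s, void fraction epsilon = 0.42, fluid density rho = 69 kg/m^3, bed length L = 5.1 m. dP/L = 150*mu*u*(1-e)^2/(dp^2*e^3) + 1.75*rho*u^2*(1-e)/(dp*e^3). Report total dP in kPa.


dp = 6.2 mm = 0.0062 m
Viscous term = 150*0.0161*0.455*(1-0.42)^2 / (0.0062^2*0.42^3) = 129794
Inertial term = 1.75*69*0.455^2*(1-0.42) / (0.0062*0.42^3) = 31564.5
dP/L = 129794 + 31564.5 = 161358 Pa/m
dP = 161358 * 5.1 / 1000 = 822.9 kPa

822.9 kPa


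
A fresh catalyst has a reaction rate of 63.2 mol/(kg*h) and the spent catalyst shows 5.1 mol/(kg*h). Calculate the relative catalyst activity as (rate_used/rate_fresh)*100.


Activity (%) = (rate_used / rate_fresh) * 100
rate_used = 5.1, rate_fresh = 63.2
= (5.1 / 63.2) * 100
= 0.08070 * 100 = 8.070

8.070 %


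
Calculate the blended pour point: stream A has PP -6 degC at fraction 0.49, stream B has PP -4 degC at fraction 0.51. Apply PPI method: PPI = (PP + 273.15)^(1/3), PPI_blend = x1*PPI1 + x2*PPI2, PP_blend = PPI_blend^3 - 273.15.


PPI_1 = (-6 + 273.15)^(1/3) = 6.440482
PPI_2 = (-4 + 273.15)^(1/3) = 6.456514
PPI_blend = 0.49 * 6.440482 + 0.51 * 6.456514 = 6.448658
PP_blend = 6.448658^3 - 273.15 = 268.1687 - 273.15 = -4.98

-4.98 degC


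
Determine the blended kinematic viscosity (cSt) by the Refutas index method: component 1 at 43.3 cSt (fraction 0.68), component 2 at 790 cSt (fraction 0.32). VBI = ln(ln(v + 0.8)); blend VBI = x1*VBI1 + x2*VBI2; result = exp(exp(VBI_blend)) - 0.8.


Refutas method: VBN_i = 14.534*ln(ln(visc_i + 0.8)) + 10.975, blended linearly by mass fraction; since VBN is linear in VBI_i = ln(ln(visc_i + 0.8)) and the fractions sum to 1, blend VBI directly: visc = exp(exp(VBI_blend)) - 0.8
VBI_1 = ln(ln(43.3 + 0.8)) = 1.33143
VBI_2 = ln(ln(790 + 0.8)) = 1.89808
VBI_blend = 0.68 * 1.33143 + 0.32 * 1.89808 = 1.51276
visc_blend = exp(exp(1.51276)) - 0.8 = 92.82

92.82 cSt


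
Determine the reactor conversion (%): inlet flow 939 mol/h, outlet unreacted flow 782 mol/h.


X = (F_in - F_out) / F_in * 100
Moles reacted = 939 - 782 = 157
X = 157 / 939 * 100
= 0.1672 * 100
= 16.72 %

16.72 %


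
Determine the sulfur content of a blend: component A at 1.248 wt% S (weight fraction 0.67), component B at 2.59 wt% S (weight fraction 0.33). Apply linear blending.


Linear sulfur blending: S_blend = x1*S1 + x2*S2
Contribution 1: 0.67 * 1.248 = 0.83616 wt%
Contribution 2: 0.33 * 2.59 = 0.8547 wt%
S_blend = 0.83616 + 0.8547 = 1.69086

1.69086 wt%


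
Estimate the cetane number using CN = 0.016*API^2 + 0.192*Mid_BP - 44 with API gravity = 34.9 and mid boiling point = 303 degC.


CN = 0.016 * 34.9^2 + 0.192 * 303 - 44
CN = 19.48816 + 58.176 - 44 = 33.66416

33.66416


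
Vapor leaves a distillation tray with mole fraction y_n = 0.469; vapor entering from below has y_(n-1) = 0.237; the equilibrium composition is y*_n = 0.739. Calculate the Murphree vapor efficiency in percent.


Murphree vapor efficiency: EMV = (y_n - y_(n-1)) / (y*_n - y_(n-1)) * 100
EMV = (0.469 - 0.237) / (0.739 - 0.237) * 100 = 0.232 / 0.502 * 100 = 46.22

46.22 %


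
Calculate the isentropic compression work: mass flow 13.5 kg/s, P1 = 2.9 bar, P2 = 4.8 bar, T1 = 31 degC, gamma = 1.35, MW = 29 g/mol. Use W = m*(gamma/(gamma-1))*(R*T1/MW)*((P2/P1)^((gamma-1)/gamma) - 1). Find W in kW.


Isentropic work: W = m*(gamma/(gamma-1))*(R*T1/MW)*((P2/P1)^((gamma-1)/gamma) - 1)
T1 = 31 + 273.15 = 304.15 K
Pressure ratio = 4.8 / 2.9 = 1.65517
Exponent = (1.35 - 1)/1.35 = 0.259259
(P2/P1)^exp - 1 = 1.65517^0.259259 - 1 = 0.139559
W = 13.5 * 1.35 / 0.35 * 8.314 * 304.15 / 29 * 0.139559 = 633.7

633.7 kW


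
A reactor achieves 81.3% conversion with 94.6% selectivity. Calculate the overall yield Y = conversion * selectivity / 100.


Overall yield = conversion (%) * selectivity (%) / 100
Conversion = 81.3%, Selectivity = 94.6%
Y = 81.3 * 94.6 / 100
= 76.9098 %

76.9098 %


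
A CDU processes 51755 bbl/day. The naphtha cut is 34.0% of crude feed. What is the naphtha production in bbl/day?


Crude throughput = 51755 bbl/day
Fraction yield = 34.0%
yield = throughput * fraction / 100
yield = 51755 * 34.0 / 100 = 17596.7

17596.7 bbl/day


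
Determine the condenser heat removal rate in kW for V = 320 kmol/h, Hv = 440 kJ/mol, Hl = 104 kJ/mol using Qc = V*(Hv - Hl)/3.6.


Qc = 320 * (440 - 104) / 3.6 = 320 * 336 / 3.6 = 29870

29870 kW


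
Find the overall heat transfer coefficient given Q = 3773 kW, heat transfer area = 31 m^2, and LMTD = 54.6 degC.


From Q = U*A*LMTD, U = Q / (A * LMTD)
U = 3773 / (31 * 54.6) = 3773 / 1692.6 = 2.229

2.229 kW/(m^2*K)


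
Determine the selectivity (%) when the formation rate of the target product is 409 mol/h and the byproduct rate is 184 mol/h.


Selectivity = desired / (desired + undesired) * 100
Total products = 409 + 184 = 593 mol/h
S = 409 / 593 * 100
= 0.6897 * 100
= 68.97 %

68.97 %


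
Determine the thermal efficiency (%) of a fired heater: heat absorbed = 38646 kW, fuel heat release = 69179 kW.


Furnace efficiency = Q_absorbed / Q_fuel * 100
= 38646 / 69179 * 100 = 55.86

55.86 %


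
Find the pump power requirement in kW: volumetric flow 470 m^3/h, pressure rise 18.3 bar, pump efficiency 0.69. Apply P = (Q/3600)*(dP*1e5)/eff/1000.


Q = 470 / 3600 = 0.130556 m^3/s
P = 0.130556 * (18.3 * 1e5) / 0.69 / 1000 = 346.3

346.3 kW


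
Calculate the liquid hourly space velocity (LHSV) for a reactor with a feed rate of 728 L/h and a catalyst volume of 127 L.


LHSV = volumetric feed rate / catalyst volume
= 728 L/h / 127 L
= 5.732 h^-1

5.732 h^-1


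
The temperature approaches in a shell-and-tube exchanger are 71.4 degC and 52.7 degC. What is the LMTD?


LMTD = (dT1 - dT2) / ln(dT1/dT2)
= (71.4 - 52.7) / ln(71.4 / 52.7) = 18.7 / 0.303682 = 61.58

61.58 degC


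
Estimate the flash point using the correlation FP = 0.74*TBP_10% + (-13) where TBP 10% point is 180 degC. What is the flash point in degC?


FP = 0.74 * 180 + (-13) = 120.2

120.2 degC


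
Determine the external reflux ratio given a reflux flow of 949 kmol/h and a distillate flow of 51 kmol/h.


Reflux ratio definition: R = L / D (liquid returned / distillate withdrawn)
L = 949 kmol/h, D = 51 kmol/h
R = 949 / 51 = 18.61

18.61


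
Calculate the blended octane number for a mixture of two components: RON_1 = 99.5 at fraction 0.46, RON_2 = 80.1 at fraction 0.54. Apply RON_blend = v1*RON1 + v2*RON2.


Linear blending: RON_blend = sum(vi * RONi)
Contribution 1: 0.46 * 99.5 = 45.77
Contribution 2: 0.54 * 80.1 = 43.254
RON_blend = 45.77 + 43.254 = 89.024

89.024


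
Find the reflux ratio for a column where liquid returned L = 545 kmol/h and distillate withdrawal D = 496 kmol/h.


Reflux ratio definition: R = L / D (liquid returned / distillate withdrawn)
L = 545 kmol/h, D = 496 kmol/h
R = 545 / 496 = 1.099

1.099


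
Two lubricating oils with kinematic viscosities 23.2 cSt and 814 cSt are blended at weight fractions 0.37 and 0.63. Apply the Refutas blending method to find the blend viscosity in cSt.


Refutas method: VBN_i = 14.534*ln(ln(visc_i + 0.8)) + 10.975, blended linearly by mass fraction; since VBN is linear in VBI_i = ln(ln(visc_i + 0.8)) and the fractions sum to 1, blend VBI directly: visc = exp(exp(VBI_blend)) - 0.8
VBI_1 = ln(ln(23.2 + 0.8)) = 1.15627
VBI_2 = ln(ln(814 + 0.8)) = 1.90255
VBI_blend = 0.37 * 1.15627 + 0.63 * 1.90255 = 1.62643
visc_blend = exp(exp(1.62643)) - 0.8 = 160.9

160.9 cSt


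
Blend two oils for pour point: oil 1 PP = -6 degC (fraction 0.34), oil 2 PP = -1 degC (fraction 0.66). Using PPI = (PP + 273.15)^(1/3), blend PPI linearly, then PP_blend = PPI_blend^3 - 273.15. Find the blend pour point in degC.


PPI_1 = (-6 + 273.15)^(1/3) = 6.440482
PPI_2 = (-1 + 273.15)^(1/3) = 6.480414
PPI_blend = 0.34 * 6.440482 + 0.66 * 6.480414 = 6.466837
PP_blend = 6.466837^3 - 273.15 = 270.443 - 273.15 = -2.71

-2.71 degC


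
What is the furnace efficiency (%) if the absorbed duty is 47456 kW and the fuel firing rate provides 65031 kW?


Furnace efficiency = Q_absorbed / Q_fuel * 100
= 47456 / 65031 * 100 = 72.97

72.97 %


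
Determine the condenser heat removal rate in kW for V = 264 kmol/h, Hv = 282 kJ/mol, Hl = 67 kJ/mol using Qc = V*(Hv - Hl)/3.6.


Qc = 264 * (282 - 67) / 3.6 = 264 * 215 / 3.6 = 15770

15770 kW


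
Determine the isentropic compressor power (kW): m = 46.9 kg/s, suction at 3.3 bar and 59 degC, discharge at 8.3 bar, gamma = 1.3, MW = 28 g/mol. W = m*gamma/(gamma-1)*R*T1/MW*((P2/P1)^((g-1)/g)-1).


Isentropic work: W = m*(gamma/(gamma-1))*(R*T1/MW)*((P2/P1)^((gamma-1)/gamma) - 1)
T1 = 59 + 273.15 = 332.15 K
Pressure ratio = 8.3 / 3.3 = 2.51515
Exponent = (1.3 - 1)/1.3 = 0.230769
(P2/P1)^exp - 1 = 2.51515^0.230769 - 1 = 0.237194
W = 46.9 * 1.3 / 0.3 * 8.314 * 332.15 / 28 * 0.237194 = 4754

4754 kW


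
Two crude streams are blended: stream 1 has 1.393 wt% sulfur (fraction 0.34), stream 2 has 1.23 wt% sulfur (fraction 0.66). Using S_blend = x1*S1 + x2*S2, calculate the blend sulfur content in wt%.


Linear sulfur blending: S_blend = x1*S1 + x2*S2
Contribution 1: 0.34 * 1.393 = 0.47362 wt%
Contribution 2: 0.66 * 1.23 = 0.8118 wt%
S_blend = 0.47362 + 0.8118 = 1.28542

1.28542 wt%


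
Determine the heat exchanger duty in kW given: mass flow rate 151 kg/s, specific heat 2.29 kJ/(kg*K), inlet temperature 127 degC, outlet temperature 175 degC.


Q = m_dot * cp * delta_T
delta_T = 175 - 127 = 48 K
Q = 151 * 2.29 * 48
= 345.79 * 48
= 16597.92 kW

16597.92 kW


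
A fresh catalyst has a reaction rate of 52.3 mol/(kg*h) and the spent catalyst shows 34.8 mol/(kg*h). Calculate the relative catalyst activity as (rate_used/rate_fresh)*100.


Activity (%) = (rate_used / rate_fresh) * 100
rate_used = 34.8, rate_fresh = 52.3
= (34.8 / 52.3) * 100
= 0.6654 * 100 = 66.54

66.54 %


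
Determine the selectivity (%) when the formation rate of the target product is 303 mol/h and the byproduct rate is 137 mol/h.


Selectivity = desired / (desired + undesired) * 100
Total products = 303 + 137 = 440 mol/h
S = 303 / 440 * 100
= 0.6886 * 100
= 68.86 %

68.86 %


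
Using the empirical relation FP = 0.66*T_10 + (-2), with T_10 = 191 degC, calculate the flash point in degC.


FP = 0.66 * 191 + (-2) = 124.06

124.06 degC


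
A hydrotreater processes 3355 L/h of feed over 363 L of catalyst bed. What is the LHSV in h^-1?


LHSV = volumetric feed rate / catalyst volume
= 3355 L/h / 363 L
= 9.242 h^-1

9.242 h^-1


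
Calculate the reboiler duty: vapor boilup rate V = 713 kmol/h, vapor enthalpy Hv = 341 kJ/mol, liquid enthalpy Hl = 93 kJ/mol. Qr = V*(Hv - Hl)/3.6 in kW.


Qr = 713 * (341 - 93) / 3.6 = 713 * 248 / 3.6 = 49120

49120 kW


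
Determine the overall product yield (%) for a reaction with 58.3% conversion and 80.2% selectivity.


Overall yield = conversion (%) * selectivity (%) / 100
Conversion = 58.3%, Selectivity = 80.2%
Y = 58.3 * 80.2 / 100
= 46.7566 %

46.7566 %


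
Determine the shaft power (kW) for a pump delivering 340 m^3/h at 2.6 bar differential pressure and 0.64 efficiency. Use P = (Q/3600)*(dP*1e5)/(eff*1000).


Q = 340 / 3600 = 0.0944444 m^3/s
P = 0.0944444 * (2.6 * 1e5) / 0.64 / 1000 = 38.37

38.37 kW


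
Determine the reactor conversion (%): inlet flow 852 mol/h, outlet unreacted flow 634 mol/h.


X = (F_in - F_out) / F_in * 100
Moles reacted = 852 - 634 = 218
X = 218 / 852 * 100
= 0.2559 * 100
= 25.59 %

25.59 %


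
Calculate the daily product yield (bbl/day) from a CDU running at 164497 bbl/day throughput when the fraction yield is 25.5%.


Crude throughput = 164497 bbl/day
Fraction yield = 25.5%
yield = throughput * fraction / 100
yield = 164497 * 25.5 / 100 = 41946.735

41946.735 bbl/day


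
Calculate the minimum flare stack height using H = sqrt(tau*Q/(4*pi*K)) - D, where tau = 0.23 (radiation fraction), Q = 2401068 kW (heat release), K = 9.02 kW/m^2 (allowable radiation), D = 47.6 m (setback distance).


tau*Q/(4*pi*K) = 0.23 * 2401068 / (4 * pi * 9.02) = 4872.1
sqrt(4872.1) = 69.8004
H = 69.8004 - 47.6 = 22.20

22.20 m


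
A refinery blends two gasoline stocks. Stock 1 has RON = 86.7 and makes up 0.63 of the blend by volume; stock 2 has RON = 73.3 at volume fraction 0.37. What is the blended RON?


Linear blending: RON_blend = sum(vi * RONi)
Contribution 1: 0.63 * 86.7 = 54.621
Contribution 2: 0.37 * 73.3 = 27.121
RON_blend = 54.621 + 27.121 = 81.742

81.742


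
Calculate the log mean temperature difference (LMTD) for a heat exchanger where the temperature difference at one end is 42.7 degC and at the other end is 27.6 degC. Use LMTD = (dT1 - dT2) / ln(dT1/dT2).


LMTD = (dT1 - dT2) / ln(dT1/dT2)
= (42.7 - 27.6) / ln(42.7 / 27.6) = 15.1 / 0.436383 = 34.60

34.60 degC


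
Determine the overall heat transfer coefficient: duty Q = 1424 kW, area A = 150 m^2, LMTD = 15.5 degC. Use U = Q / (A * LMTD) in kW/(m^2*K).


From Q = U*A*LMTD, U = Q / (A * LMTD)
U = 1424 / (150 * 15.5) = 1424 / 2325 = 0.6125

0.6125 kW/(m^2*K)


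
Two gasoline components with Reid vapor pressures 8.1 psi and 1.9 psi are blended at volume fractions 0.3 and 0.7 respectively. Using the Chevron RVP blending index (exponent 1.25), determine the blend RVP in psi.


Chevron index: RVP_blend = (sum xi*RVPi^1.25)^(1/1.25)
RVP^1.25 terms: 0.3 * 8.1^1.25 + 0.7 * 1.9^1.25 = 5.66096
RVP_blend = 5.66096^(1/1.25) = 4.002

4.002 psi


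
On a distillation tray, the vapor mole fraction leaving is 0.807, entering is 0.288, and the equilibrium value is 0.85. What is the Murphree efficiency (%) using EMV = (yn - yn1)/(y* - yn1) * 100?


Murphree vapor efficiency: EMV = (y_n - y_(n-1)) / (y*_n - y_(n-1)) * 100
EMV = (0.807 - 0.288) / (0.85 - 0.288) * 100 = 0.519 / 0.562 * 100 = 92.35

92.35 %


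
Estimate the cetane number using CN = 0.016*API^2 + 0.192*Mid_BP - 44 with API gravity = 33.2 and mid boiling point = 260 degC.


CN = 0.016 * 33.2^2 + 0.192 * 260 - 44
CN = 17.63584 + 49.92 - 44 = 23.55584

23.55584


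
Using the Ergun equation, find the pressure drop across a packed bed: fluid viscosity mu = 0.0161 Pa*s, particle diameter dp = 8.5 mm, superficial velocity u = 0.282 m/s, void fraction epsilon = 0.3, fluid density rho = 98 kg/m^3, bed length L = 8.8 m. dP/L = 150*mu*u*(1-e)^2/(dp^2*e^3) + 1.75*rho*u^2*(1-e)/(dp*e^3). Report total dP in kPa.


dp = 8.5 mm = 0.0085 m
Viscous term = 150*0.0161*0.282*(1-0.3)^2 / (0.0085^2*0.3^3) = 171065
Inertial term = 1.75*98*0.282^2*(1-0.3) / (0.0085*0.3^3) = 41598.5
dP/L = 171065 + 41598.5 = 212664 Pa/m
dP = 212664 * 8.8 / 1000 = 1871 kPa

1871 kPa


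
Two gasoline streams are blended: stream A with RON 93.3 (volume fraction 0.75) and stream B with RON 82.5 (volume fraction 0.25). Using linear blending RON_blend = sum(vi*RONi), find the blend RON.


Linear blending: RON_blend = sum(vi * RONi)
Contribution 1: 0.75 * 93.3 = 69.975
Contribution 2: 0.25 * 82.5 = 20.625
RON_blend = 69.975 + 20.625 = 90.6

90.6


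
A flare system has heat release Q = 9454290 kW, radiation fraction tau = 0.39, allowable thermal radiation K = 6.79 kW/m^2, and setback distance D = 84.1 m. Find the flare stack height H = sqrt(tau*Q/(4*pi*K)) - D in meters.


tau*Q/(4*pi*K) = 0.39 * 9454290 / (4 * pi * 6.79) = 43212.9
sqrt(43212.9) = 207.877
H = 207.877 - 84.1 = 123.8

123.8 m


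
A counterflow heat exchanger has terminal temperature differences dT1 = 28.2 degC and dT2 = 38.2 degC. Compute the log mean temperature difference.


LMTD = (dT1 - dT2) / ln(dT1/dT2)
= (28.2 - 38.2) / ln(28.2 / 38.2) = -10 / -0.303514 = 32.95

32.95 degC


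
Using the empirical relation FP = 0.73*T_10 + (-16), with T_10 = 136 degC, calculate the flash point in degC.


FP = 0.73 * 136 + (-16) = 83.28

83.28 degC


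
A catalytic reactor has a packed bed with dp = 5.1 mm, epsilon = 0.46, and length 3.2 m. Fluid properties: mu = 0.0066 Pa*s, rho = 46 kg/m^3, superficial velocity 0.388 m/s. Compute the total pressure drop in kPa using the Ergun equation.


dp = 5.1 mm = 0.0051 m
Viscous term = 150*0.0066*0.388*(1-0.46)^2 / (0.0051^2*0.46^3) = 44242.6
Inertial term = 1.75*46*0.388^2*(1-0.46) / (0.0051*0.46^3) = 13182.9
dP/L = 44242.6 + 13182.9 = 57425.5 Pa/m
dP = 57425.5 * 3.2 / 1000 = 183.8 kPa

183.8 kPa


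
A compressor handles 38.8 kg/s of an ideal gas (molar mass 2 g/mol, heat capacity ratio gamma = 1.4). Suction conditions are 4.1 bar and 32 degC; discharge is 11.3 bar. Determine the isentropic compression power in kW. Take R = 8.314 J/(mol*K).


Isentropic work: W = m*(gamma/(gamma-1))*(R*T1/MW)*((P2/P1)^((gamma-1)/gamma) - 1)
T1 = 32 + 273.15 = 305.15 K
Pressure ratio = 11.3 / 4.1 = 2.7561
Exponent = (1.4 - 1)/1.4 = 0.285714
(P2/P1)^exp - 1 = 2.7561^0.285714 - 1 = 0.335975
W = 38.8 * 1.4 / 0.4 * 8.314 * 305.15 / 2 * 0.335975 = 57880

57880 kW


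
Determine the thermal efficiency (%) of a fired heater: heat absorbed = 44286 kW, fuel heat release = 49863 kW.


Furnace efficiency = Q_absorbed / Q_fuel * 100
= 44286 / 49863 * 100 = 88.82

88.82 %


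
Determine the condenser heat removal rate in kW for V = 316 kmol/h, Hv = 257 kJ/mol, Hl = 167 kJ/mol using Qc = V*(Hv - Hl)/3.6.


Qc = 316 * (257 - 167) / 3.6 = 316 * 90 / 3.6 = 7900

7900 kW


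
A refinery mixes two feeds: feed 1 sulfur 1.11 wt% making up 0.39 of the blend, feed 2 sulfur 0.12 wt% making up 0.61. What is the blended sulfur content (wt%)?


Linear sulfur blending: S_blend = x1*S1 + x2*S2
Contribution 1: 0.39 * 1.11 = 0.4329 wt%
Contribution 2: 0.61 * 0.12 = 0.0732 wt%
S_blend = 0.4329 + 0.0732 = 0.5061

0.5061 wt%


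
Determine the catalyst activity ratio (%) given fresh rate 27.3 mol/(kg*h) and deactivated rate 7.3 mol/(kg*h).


Activity (%) = (rate_used / rate_fresh) * 100
rate_used = 7.3, rate_fresh = 27.3
= (7.3 / 27.3) * 100
= 0.2674 * 100 = 26.74

26.74 %


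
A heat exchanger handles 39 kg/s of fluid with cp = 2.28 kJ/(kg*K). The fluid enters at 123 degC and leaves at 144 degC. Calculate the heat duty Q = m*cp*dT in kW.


Q = m_dot * cp * delta_T
delta_T = 144 - 123 = 21 K
Q = 39 * 2.28 * 21
= 88.92 * 21
= 1867.32 kW

1867.32 kW


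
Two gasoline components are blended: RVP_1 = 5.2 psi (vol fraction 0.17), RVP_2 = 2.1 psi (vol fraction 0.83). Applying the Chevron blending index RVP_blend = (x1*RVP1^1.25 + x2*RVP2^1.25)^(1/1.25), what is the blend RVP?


Chevron index: RVP_blend = (sum xi*RVPi^1.25)^(1/1.25)
RVP^1.25 terms: 0.17 * 5.2^1.25 + 0.83 * 2.1^1.25 = 3.43314
RVP_blend = 3.43314^(1/1.25) = 2.683

2.683 psi


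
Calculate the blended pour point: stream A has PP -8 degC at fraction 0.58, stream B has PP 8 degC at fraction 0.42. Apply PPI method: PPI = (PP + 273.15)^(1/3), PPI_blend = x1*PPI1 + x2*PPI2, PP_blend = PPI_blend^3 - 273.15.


PPI_1 = (-8 + 273.15)^(1/3) = 6.42437
PPI_2 = (8 + 273.15)^(1/3) = 6.551077
PPI_blend = 0.58 * 6.42437 + 0.42 * 6.551077 = 6.477587
PP_blend = 6.477587^3 - 273.15 = 271.7939 - 273.15 = -1.36

-1.36 degC


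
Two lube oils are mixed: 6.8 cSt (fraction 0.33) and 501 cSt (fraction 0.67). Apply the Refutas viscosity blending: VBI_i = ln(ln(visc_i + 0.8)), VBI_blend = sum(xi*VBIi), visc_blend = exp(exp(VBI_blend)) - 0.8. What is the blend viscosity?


Refutas method: VBN_i = 14.534*ln(ln(visc_i + 0.8)) + 10.975, blended linearly by mass fraction; since VBN is linear in VBI_i = ln(ln(visc_i + 0.8)) and the fractions sum to 1, blend VBI directly: visc = exp(exp(VBI_blend)) - 0.8
VBI_1 = ln(ln(6.8 + 0.8)) = 0.707123
VBI_2 = ln(ln(501 + 0.8)) = 1.82748
VBI_blend = 0.33 * 0.707123 + 0.67 * 1.82748 = 1.45776
visc_blend = exp(exp(1.45776)) - 0.8 = 72.63

72.63 cSt


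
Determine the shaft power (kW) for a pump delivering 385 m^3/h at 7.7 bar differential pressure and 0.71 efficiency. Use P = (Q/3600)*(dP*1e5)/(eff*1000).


Q = 385 / 3600 = 0.106944 m^3/s
P = 0.106944 * (7.7 * 1e5) / 0.71 / 1000 = 116.0

116.0 kW


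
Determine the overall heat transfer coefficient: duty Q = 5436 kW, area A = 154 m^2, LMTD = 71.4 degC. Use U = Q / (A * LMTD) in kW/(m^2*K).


From Q = U*A*LMTD, U = Q / (A * LMTD)
U = 5436 / (154 * 71.4) = 5436 / 10995.6 = 0.4944

0.4944 kW/(m^2*K)


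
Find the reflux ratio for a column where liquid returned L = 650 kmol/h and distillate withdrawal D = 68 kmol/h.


Reflux ratio definition: R = L / D (liquid returned / distillate withdrawn)
L = 650 kmol/h, D = 68 kmol/h
R = 650 / 68 = 9.559

9.559


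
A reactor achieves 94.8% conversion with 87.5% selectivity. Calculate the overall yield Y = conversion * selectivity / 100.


Overall yield = conversion (%) * selectivity (%) / 100
Conversion = 94.8%, Selectivity = 87.5%
Y = 94.8 * 87.5 / 100
= 82.95 %

82.95 %


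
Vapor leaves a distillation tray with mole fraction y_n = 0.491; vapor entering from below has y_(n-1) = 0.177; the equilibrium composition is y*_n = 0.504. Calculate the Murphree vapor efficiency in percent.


Murphree vapor efficiency: EMV = (y_n - y_(n-1)) / (y*_n - y_(n-1)) * 100
EMV = (0.491 - 0.177) / (0.504 - 0.177) * 100 = 0.314 / 0.327 * 100 = 96.02

96.02 %


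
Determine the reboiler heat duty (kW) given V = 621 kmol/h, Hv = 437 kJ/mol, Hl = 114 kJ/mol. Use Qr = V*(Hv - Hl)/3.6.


Qr = 621 * (437 - 114) / 3.6 = 621 * 323 / 3.6 = 55720

55720 kW


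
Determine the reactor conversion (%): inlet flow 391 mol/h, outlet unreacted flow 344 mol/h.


X = (F_in - F_out) / F_in * 100
Moles reacted = 391 - 344 = 47
X = 47 / 391 * 100
= 0.1202 * 100
= 12.02 %

12.02 %


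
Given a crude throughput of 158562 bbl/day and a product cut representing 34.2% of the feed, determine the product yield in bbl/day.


Crude throughput = 158562 bbl/day
Fraction yield = 34.2%
yield = throughput * fraction / 100
yield = 158562 * 34.2 / 100 = 54228.204

54228.204 bbl/day


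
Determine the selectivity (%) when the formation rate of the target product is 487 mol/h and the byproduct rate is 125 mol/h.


Selectivity = desired / (desired + undesired) * 100
Total products = 487 + 125 = 612 mol/h
S = 487 / 612 * 100
= 0.7958 * 100
= 79.58 %

79.58 %


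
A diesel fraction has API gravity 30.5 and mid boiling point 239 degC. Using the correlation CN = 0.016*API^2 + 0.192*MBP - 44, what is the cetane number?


CN = 0.016 * 30.5^2 + 0.192 * 239 - 44
CN = 14.884 + 45.888 - 44 = 16.772

16.772


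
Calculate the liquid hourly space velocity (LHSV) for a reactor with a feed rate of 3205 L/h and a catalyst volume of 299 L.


LHSV = volumetric feed rate / catalyst volume
= 3205 L/h / 299 L
= 10.72 h^-1

10.72 h^-1


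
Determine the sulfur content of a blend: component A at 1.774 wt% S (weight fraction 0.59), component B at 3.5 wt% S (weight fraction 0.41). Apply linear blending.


Linear sulfur blending: S_blend = x1*S1 + x2*S2
Contribution 1: 0.59 * 1.774 = 1.04666 wt%
Contribution 2: 0.41 * 3.5 = 1.435 wt%
S_blend = 1.04666 + 1.435 = 2.48166

2.48166 wt%


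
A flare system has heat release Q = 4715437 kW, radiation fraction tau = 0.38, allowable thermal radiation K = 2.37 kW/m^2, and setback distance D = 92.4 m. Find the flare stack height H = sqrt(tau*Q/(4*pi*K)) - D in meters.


tau*Q/(4*pi*K) = 0.38 * 4715437 / (4 * pi * 2.37) = 60165.5
sqrt(60165.5) = 245.287
H = 245.287 - 92.4 = 152.9

152.9 m


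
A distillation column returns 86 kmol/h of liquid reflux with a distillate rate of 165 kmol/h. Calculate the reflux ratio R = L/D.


Reflux ratio definition: R = L / D (liquid returned / distillate withdrawn)
L = 86 kmol/h, D = 165 kmol/h
R = 86 / 165 = 0.5212

0.5212


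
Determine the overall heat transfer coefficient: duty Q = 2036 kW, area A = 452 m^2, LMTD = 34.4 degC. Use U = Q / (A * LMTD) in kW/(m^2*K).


From Q = U*A*LMTD, U = Q / (A * LMTD)
U = 2036 / (452 * 34.4) = 2036 / 15548.8 = 0.1309

0.1309 kW/(m^2*K)


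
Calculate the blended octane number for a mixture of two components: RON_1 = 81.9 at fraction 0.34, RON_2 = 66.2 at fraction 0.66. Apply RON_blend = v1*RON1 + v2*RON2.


Linear blending: RON_blend = sum(vi * RONi)
Contribution 1: 0.34 * 81.9 = 27.846
Contribution 2: 0.66 * 66.2 = 43.692
RON_blend = 27.846 + 43.692 = 71.538

71.538


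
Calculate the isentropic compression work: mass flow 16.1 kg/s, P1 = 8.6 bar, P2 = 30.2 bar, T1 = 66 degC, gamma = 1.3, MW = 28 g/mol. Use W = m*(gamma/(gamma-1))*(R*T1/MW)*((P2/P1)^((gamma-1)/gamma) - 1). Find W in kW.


Isentropic work: W = m*(gamma/(gamma-1))*(R*T1/MW)*((P2/P1)^((gamma-1)/gamma) - 1)
T1 = 66 + 273.15 = 339.15 K
Pressure ratio = 30.2 / 8.6 = 3.51163
Exponent = (1.3 - 1)/1.3 = 0.230769
(P2/P1)^exp - 1 = 3.51163^0.230769 - 1 = 0.336246
W = 16.1 * 1.3 / 0.3 * 8.314 * 339.15 / 28 * 0.336246 = 2362

2362 kW


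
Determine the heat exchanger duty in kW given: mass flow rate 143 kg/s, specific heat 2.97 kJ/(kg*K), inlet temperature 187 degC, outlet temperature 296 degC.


Q = m_dot * cp * delta_T
delta_T = 296 - 187 = 109 K
Q = 143 * 2.97 * 109
= 424.71 * 109
= 46293.39 kW

46293.39 kW


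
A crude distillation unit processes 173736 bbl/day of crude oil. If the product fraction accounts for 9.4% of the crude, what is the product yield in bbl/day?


Crude throughput = 173736 bbl/day
Fraction yield = 9.4%
yield = throughput * fraction / 100
yield = 173736 * 9.4 / 100 = 16331.184

16331.184 bbl/day


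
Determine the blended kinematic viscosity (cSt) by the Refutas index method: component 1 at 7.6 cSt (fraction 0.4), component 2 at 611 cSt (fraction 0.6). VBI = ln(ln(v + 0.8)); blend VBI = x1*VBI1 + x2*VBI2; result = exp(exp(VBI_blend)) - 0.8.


Refutas method: VBN_i = 14.534*ln(ln(visc_i + 0.8)) + 10.975, blended linearly by mass fraction; since VBN is linear in VBI_i = ln(ln(visc_i + 0.8)) and the fractions sum to 1, blend VBI directly: visc = exp(exp(VBI_blend)) - 0.8
VBI_1 = ln(ln(7.6 + 0.8)) = 0.755291
VBI_2 = ln(ln(611 + 0.8)) = 1.85886
VBI_blend = 0.4 * 0.755291 + 0.6 * 1.85886 = 1.41743
visc_blend = exp(exp(1.41743)) - 0.8 = 61.16

61.16 cSt


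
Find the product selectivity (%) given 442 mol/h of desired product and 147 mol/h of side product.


Selectivity = desired / (desired + undesired) * 100
Total products = 442 + 147 = 589 mol/h
S = 442 / 589 * 100
= 0.7504 * 100
= 75.04 %

75.04 %


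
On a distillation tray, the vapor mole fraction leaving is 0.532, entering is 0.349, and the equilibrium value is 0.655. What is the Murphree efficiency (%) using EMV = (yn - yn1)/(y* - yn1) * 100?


Murphree vapor efficiency: EMV = (y_n - y_(n-1)) / (y*_n - y_(n-1)) * 100
EMV = (0.532 - 0.349) / (0.655 - 0.349) * 100 = 0.183 / 0.306 * 100 = 59.80

59.80 %


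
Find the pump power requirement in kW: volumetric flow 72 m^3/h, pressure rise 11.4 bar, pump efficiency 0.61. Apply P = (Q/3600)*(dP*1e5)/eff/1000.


Q = 72 / 3600 = 0.02 m^3/s
P = 0.02 * (11.4 * 1e5) / 0.61 / 1000 = 37.38

37.38 kW


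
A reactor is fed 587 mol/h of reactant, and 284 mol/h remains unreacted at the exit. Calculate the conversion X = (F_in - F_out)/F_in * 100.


X = (F_in - F_out) / F_in * 100
Moles reacted = 587 - 284 = 303
X = 303 / 587 * 100
= 0.5162 * 100
= 51.62 %

51.62 %


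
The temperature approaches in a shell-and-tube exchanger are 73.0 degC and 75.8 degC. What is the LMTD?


LMTD = (dT1 - dT2) / ln(dT1/dT2)
= (73.0 - 75.8) / ln(73.0 / 75.8) = -2.8 / -0.0376389 = 74.39

74.39 degC


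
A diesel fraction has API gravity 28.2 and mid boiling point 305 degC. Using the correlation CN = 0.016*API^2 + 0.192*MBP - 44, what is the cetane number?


CN = 0.016 * 28.2^2 + 0.192 * 305 - 44
CN = 12.72384 + 58.56 - 44 = 27.28384

27.28384


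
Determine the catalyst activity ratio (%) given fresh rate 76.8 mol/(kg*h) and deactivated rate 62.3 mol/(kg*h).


Activity (%) = (rate_used / rate_fresh) * 100
rate_used = 62.3, rate_fresh = 76.8
= (62.3 / 76.8) * 100
= 0.8112 * 100 = 81.12

81.12 %


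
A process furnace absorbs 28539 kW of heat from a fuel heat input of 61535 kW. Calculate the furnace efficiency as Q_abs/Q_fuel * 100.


Furnace efficiency = Q_absorbed / Q_fuel * 100
= 28539 / 61535 * 100 = 46.38

46.38 %


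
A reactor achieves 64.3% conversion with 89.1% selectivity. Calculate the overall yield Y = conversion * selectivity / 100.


Overall yield = conversion (%) * selectivity (%) / 100
Conversion = 64.3%, Selectivity = 89.1%
Y = 64.3 * 89.1 / 100
= 57.2913 %

57.2913 %


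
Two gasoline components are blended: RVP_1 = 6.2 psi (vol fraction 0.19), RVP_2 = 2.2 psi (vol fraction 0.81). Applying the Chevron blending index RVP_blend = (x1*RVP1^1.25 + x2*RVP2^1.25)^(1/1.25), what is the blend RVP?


Chevron index: RVP_blend = (sum xi*RVPi^1.25)^(1/1.25)
RVP^1.25 terms: 0.19 * 6.2^1.25 + 0.81 * 2.2^1.25 = 4.02911
RVP_blend = 4.02911^(1/1.25) = 3.049

3.049 psi


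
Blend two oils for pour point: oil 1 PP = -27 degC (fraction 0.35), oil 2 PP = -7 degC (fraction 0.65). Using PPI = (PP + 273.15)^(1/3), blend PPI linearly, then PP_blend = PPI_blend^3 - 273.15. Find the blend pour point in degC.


PPI_1 = (-27 + 273.15)^(1/3) = 6.2671
PPI_2 = (-7 + 273.15)^(1/3) = 6.432436
PPI_blend = 0.35 * 6.2671 + 0.65 * 6.432436 = 6.374568
PP_blend = 6.374568^3 - 273.15 = 259.0313 - 273.15 = -14.12

-14.12 degC


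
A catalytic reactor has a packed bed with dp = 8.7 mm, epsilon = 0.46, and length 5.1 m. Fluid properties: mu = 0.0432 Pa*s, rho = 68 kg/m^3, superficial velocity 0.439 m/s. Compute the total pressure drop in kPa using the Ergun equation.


dp = 8.7 mm = 0.0087 m
Viscous term = 150*0.0432*0.439*(1-0.46)^2 / (0.0087^2*0.46^3) = 112594
Inertial term = 1.75*68*0.439^2*(1-0.46) / (0.0087*0.46^3) = 14624.4
dP/L = 112594 + 14624.4 = 127218 Pa/m
dP = 127218 * 5.1 / 1000 = 648.8 kPa

648.8 kPa


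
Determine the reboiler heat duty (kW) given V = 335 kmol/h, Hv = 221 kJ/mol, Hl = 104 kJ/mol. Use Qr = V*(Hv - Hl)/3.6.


Qr = 335 * (221 - 104) / 3.6 = 335 * 117 / 3.6 = 10890

10890 kW


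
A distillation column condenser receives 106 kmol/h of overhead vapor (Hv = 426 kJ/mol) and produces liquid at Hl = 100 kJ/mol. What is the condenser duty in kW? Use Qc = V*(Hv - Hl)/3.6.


Qc = 106 * (426 - 100) / 3.6 = 106 * 326 / 3.6 = 9599

9599 kW


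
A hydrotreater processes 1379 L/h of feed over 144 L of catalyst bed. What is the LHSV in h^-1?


LHSV = volumetric feed rate / catalyst volume
= 1379 L/h / 144 L
= 9.576 h^-1

9.576 h^-1


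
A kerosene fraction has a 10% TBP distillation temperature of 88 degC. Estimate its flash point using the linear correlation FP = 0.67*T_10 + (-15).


FP = 0.67 * 88 + (-15) = 43.96

43.96 degC


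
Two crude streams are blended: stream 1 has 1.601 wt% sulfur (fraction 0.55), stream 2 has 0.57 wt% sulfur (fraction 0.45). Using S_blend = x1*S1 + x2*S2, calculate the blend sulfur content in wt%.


Linear sulfur blending: S_blend = x1*S1 + x2*S2
Contribution 1: 0.55 * 1.601 = 0.88055 wt%
Contribution 2: 0.45 * 0.57 = 0.2565 wt%
S_blend = 0.88055 + 0.2565 = 1.13705

1.13705 wt%


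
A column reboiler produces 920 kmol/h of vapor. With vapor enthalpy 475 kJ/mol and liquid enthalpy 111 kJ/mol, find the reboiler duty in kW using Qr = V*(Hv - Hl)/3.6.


Qr = 920 * (475 - 111) / 3.6 = 920 * 364 / 3.6 = 93020

93020 kW


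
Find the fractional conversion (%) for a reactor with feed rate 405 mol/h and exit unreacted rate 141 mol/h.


X = (F_in - F_out) / F_in * 100
Moles reacted = 405 - 141 = 264
X = 264 / 405 * 100
= 0.6519 * 100
= 65.19 %

65.19 %


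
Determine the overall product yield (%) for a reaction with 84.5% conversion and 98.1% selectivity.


Overall yield = conversion (%) * selectivity (%) / 100
Conversion = 84.5%, Selectivity = 98.1%
Y = 84.5 * 98.1 / 100
= 82.8945 %

82.8945 %


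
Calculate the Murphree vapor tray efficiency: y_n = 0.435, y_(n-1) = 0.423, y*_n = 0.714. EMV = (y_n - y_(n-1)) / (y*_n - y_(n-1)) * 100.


Murphree vapor efficiency: EMV = (y_n - y_(n-1)) / (y*_n - y_(n-1)) * 100
EMV = (0.435 - 0.423) / (0.714 - 0.423) * 100 = 0.012 / 0.291 * 100 = 4.124

4.124 %


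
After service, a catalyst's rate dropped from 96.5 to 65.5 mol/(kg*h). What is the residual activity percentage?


Activity (%) = (rate_used / rate_fresh) * 100
rate_used = 65.5, rate_fresh = 96.5
= (65.5 / 96.5) * 100
= 0.6788 * 100 = 67.88

67.88 %


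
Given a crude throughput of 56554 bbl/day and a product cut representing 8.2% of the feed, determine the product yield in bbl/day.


Crude throughput = 56554 bbl/day
Fraction yield = 8.2%
yield = throughput * fraction / 100
yield = 56554 * 8.2 / 100 = 4637.428

4637.428 bbl/day


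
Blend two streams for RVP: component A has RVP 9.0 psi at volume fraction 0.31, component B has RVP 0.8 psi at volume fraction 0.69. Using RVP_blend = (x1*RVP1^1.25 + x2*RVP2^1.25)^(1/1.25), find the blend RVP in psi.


Chevron index: RVP_blend = (sum xi*RVPi^1.25)^(1/1.25)
RVP^1.25 terms: 0.31 * 9.0^1.25 + 0.69 * 0.8^1.25 = 5.35447
RVP_blend = 5.35447^(1/1.25) = 3.828

3.828 psi


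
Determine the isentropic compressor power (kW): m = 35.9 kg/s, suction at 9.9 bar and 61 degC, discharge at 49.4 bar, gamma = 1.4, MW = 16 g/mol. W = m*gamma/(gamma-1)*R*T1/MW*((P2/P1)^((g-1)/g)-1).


Isentropic work: W = m*(gamma/(gamma-1))*(R*T1/MW)*((P2/P1)^((gamma-1)/gamma) - 1)
T1 = 61 + 273.15 = 334.15 K
Pressure ratio = 49.4 / 9.9 = 4.9899
Exponent = (1.4 - 1)/1.4 = 0.285714
(P2/P1)^exp - 1 = 4.9899^0.285714 - 1 = 0.582904
W = 35.9 * 1.4 / 0.4 * 8.314 * 334.15 / 16 * 0.582904 = 12720

12720 kW


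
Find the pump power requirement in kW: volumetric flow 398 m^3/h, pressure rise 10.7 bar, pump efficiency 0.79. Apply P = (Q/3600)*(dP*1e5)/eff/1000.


Q = 398 / 3600 = 0.110556 m^3/s
P = 0.110556 * (10.7 * 1e5) / 0.79 / 1000 = 149.7

149.7 kW


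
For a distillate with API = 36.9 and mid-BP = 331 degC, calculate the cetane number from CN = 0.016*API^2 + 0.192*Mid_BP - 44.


CN = 0.016 * 36.9^2 + 0.192 * 331 - 44
CN = 21.78576 + 63.552 - 44 = 41.33776

41.33776


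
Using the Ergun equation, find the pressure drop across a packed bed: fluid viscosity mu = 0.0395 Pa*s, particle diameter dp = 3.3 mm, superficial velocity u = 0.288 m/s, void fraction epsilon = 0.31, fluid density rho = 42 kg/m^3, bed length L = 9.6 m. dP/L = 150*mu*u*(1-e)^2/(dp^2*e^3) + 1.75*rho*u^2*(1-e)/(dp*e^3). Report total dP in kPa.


dp = 3.3 mm = 0.0033 m
Viscous term = 150*0.0395*0.288*(1-0.31)^2 / (0.0033^2*0.31^3) = 2504180
Inertial term = 1.75*42*0.288^2*(1-0.31) / (0.0033*0.31^3) = 42788
dP/L = 2504180 + 42788 = 2546970 Pa/m
dP = 2546970 * 9.6 / 1000 = 24450 kPa

24450 kPa


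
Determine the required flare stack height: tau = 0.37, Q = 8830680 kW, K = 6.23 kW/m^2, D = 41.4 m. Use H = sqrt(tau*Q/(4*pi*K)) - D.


tau*Q/(4*pi*K) = 0.37 * 8830680 / (4 * pi * 6.23) = 41734.8
sqrt(41734.8) = 204.291
H = 204.291 - 41.4 = 162.9

162.9 m


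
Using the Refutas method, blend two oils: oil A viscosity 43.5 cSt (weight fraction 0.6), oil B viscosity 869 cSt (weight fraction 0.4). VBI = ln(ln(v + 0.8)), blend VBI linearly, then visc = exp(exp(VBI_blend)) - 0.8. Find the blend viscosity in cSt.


Refutas method: VBN_i = 14.534*ln(ln(visc_i + 0.8)) + 10.975, blended linearly by mass fraction; since VBN is linear in VBI_i = ln(ln(visc_i + 0.8)) and the fractions sum to 1, blend VBI directly: visc = exp(exp(VBI_blend)) - 0.8
VBI_1 = ln(ln(43.5 + 0.8)) = 1.33263
VBI_2 = ln(ln(869 + 0.8)) = 1.91224
VBI_blend = 0.6 * 1.33263 + 0.4 * 1.91224 = 1.56447
visc_blend = exp(exp(1.56447)) - 0.8 = 118.3

118.3 cSt


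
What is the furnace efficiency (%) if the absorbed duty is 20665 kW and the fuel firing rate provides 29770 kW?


Furnace efficiency = Q_absorbed / Q_fuel * 100
= 20665 / 29770 * 100 = 69.42

69.42 %


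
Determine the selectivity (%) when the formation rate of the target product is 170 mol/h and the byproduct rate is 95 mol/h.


Selectivity = desired / (desired + undesired) * 100
Total products = 170 + 95 = 265 mol/h
S = 170 / 265 * 100
= 0.6415 * 100
= 64.15 %

64.15 %


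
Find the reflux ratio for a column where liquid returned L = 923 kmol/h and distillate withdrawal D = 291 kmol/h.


Reflux ratio definition: R = L / D (liquid returned / distillate withdrawn)
L = 923 kmol/h, D = 291 kmol/h
R = 923 / 291 = 3.172

3.172


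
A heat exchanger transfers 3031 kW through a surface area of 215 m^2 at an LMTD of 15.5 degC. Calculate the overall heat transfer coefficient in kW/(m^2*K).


From Q = U*A*LMTD, U = Q / (A * LMTD)
U = 3031 / (215 * 15.5) = 3031 / 3332.5 = 0.9095

0.9095 kW/(m^2*K)


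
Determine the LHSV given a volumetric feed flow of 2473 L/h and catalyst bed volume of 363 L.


LHSV = volumetric feed rate / catalyst volume
= 2473 L/h / 363 L
= 6.813 h^-1

6.813 h^-1


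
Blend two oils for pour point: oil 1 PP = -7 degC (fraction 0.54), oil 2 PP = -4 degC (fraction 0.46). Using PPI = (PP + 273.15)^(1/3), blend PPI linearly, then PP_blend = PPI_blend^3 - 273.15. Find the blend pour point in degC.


PPI_1 = (-7 + 273.15)^(1/3) = 6.432436
PPI_2 = (-4 + 273.15)^(1/3) = 6.456514
PPI_blend = 0.54 * 6.432436 + 0.46 * 6.456514 = 6.443512
PP_blend = 6.443512^3 - 273.15 = 267.5272 - 273.15 = -5.62

-5.62 degC


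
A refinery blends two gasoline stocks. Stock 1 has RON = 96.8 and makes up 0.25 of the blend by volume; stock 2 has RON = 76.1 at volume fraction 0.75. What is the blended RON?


Linear blending: RON_blend = sum(vi * RONi)
Contribution 1: 0.25 * 96.8 = 24.2
Contribution 2: 0.75 * 76.1 = 57.075
RON_blend = 24.2 + 57.075 = 81.275

81.275


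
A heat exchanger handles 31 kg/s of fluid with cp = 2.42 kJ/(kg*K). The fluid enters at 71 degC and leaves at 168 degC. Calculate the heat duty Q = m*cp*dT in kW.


Q = m_dot * cp * delta_T
delta_T = 168 - 71 = 97 K
Q = 31 * 2.42 * 97
= 75.02 * 97
= 7276.94 kW

7276.94 kW


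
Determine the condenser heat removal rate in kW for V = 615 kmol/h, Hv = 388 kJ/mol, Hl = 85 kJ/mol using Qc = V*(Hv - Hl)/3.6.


Qc = 615 * (388 - 85) / 3.6 = 615 * 303 / 3.6 = 51760

51760 kW


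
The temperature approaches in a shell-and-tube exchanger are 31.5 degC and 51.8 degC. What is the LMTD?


LMTD = (dT1 - dT2) / ln(dT1/dT2)
= (31.5 - 51.8) / ln(31.5 / 51.8) = -20.3 / -0.497403 = 40.81

40.81 degC


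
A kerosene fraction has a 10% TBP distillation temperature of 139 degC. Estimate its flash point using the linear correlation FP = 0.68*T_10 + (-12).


FP = 0.68 * 139 + (-12) = 82.52

82.52 degC


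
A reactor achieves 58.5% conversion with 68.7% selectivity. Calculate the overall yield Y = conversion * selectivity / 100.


Overall yield = conversion (%) * selectivity (%) / 100
Conversion = 58.5%, Selectivity = 68.7%
Y = 58.5 * 68.7 / 100
= 40.1895 %

40.1895 %


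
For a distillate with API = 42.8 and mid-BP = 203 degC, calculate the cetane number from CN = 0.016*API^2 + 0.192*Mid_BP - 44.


CN = 0.016 * 42.8^2 + 0.192 * 203 - 44
CN = 29.30944 + 38.976 - 44 = 24.28544

24.28544


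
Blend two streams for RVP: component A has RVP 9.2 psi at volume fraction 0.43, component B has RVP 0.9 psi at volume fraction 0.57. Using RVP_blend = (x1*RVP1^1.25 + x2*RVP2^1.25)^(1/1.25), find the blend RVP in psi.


Chevron index: RVP_blend = (sum xi*RVPi^1.25)^(1/1.25)
RVP^1.25 terms: 0.43 * 9.2^1.25 + 0.57 * 0.9^1.25 = 7.38941
RVP_blend = 7.38941^(1/1.25) = 4.953

4.953 psi


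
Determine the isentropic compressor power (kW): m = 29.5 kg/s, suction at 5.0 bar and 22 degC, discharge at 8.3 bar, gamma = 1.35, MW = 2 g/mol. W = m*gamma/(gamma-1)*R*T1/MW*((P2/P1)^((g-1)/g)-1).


Isentropic work: W = m*(gamma/(gamma-1))*(R*T1/MW)*((P2/P1)^((gamma-1)/gamma) - 1)
T1 = 22 + 273.15 = 295.15 K
Pressure ratio = 8.3 / 5.0 = 1.66
Exponent = (1.35 - 1)/1.35 = 0.259259
(P2/P1)^exp - 1 = 1.66^0.259259 - 1 = 0.14042
W = 29.5 * 1.35 / 0.35 * 8.314 * 295.15 / 2 * 0.14042 = 19600

19600 kW


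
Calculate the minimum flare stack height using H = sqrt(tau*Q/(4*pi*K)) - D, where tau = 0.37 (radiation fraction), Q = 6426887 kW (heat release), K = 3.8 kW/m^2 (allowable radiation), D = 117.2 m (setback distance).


tau*Q/(4*pi*K) = 0.37 * 6426887 / (4 * pi * 3.8) = 49797.7
sqrt(49797.7) = 223.154
H = 223.154 - 117.2 = 106.0

106.0 m
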